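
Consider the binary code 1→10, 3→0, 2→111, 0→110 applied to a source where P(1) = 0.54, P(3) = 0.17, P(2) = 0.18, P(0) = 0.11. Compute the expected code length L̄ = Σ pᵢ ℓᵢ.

L̄ = Σ pᵢ·ℓᵢ = 0.54·2 + 0.17·1 + 0.18·3 + 0.11·3 = 2.12 bits/symbol.

2.12 bits/symbol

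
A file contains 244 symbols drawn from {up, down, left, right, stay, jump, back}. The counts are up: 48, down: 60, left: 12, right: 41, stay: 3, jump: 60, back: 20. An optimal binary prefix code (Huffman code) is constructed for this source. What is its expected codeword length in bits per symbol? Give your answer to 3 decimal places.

Probabilities are the counts divided by 244.
Repeatedly combine the two least-probable nodes; the expected code length is the sum of the merged weights.
merge 3/244 + 3/61 → 15/244
merge 15/244 + 5/61 → 35/244
merge 35/244 + 41/244 → 19/61
merge 12/61 + 15/61 → 27/61
merge 15/61 + 19/61 → 34/61
merge 27/61 + 34/61 → 1
L = 15/244 + 35/244 + 19/61 + 27/61 + 34/61 + 1 = 307/122 ≈ 2.516 bits/symbol.

2.516 bits/symbol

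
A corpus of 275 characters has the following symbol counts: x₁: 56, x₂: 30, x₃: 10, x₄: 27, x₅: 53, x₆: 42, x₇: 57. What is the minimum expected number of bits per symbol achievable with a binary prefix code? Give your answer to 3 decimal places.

Probabilities are the counts divided by 275.
Repeatedly combine the two least-probable nodes; the expected code length is the sum of the merged weights.
merge 2/55 + 27/275 → 37/275
merge 6/55 + 37/275 → 67/275
merge 42/275 + 53/275 → 19/55
merge 56/275 + 57/275 → 113/275
merge 67/275 + 19/55 → 162/275
merge 113/275 + 162/275 → 1
L = 37/275 + 67/275 + 19/55 + 113/275 + 162/275 + 1 = 749/275 ≈ 2.724 bits/symbol.

2.724 bits/symbol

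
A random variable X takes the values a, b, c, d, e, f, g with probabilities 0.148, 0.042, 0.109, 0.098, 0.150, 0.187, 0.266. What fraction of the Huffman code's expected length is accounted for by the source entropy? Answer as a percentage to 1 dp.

98.5%

Entropy H = −Σ p log₂ p ≈ 2.6480 bits.
Huffman merges: 21/500+49/500→7/50; 109/1000+7/50→249/1000; 37/250+3/20→149/500; 187/1000+249/1000→109/250; 133/500+149/500→141/250; 109/250+141/250→1. L = 2687/1000 ≈ 2.6870.
Efficiency = H/L = 2.6480/2.6870 = 98.5%.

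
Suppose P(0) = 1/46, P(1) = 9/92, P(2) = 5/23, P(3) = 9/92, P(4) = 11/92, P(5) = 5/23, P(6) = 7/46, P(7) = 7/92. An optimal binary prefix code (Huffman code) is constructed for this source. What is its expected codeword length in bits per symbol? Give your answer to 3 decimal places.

2.859 bits/symbol

Repeatedly combine the two least-probable nodes; the expected code length is the sum of the merged weights.
merge 1/46 + 7/92 → 9/92
merge 9/92 + 9/92 → 9/46
merge 9/92 + 11/92 → 5/23
merge 7/46 + 9/46 → 8/23
merge 5/23 + 5/23 → 10/23
merge 5/23 + 8/23 → 13/23
merge 10/23 + 13/23 → 1
L = 9/92 + 9/46 + 5/23 + 8/23 + 10/23 + 13/23 + 1 = 263/92 ≈ 2.859 bits/symbol.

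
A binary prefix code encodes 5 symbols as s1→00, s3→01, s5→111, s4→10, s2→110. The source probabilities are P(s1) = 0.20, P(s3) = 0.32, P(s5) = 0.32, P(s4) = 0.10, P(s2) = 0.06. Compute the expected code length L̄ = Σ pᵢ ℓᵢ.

2.38 bits/symbol

L̄ = Σ pᵢ·ℓᵢ = 0.20·2 + 0.32·2 + 0.32·3 + 0.10·2 + 0.06·3 = 2.38 bits/symbol.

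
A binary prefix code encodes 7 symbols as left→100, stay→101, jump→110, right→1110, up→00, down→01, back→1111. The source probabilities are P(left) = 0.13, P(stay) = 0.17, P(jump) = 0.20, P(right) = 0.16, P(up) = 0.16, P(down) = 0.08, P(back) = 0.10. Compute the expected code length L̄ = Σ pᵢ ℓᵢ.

L̄ = Σ pᵢ·ℓᵢ = 0.13·3 + 0.17·3 + 0.20·3 + 0.16·4 + 0.16·2 + 0.08·2 + 0.10·4 = 3.02 bits/symbol.

3.02 bits/symbol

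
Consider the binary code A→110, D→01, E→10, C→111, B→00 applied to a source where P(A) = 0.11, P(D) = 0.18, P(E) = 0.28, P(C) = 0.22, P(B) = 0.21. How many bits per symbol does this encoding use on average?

2.33 bits/symbol

L̄ = Σ pᵢ·ℓᵢ = 0.11·3 + 0.18·2 + 0.28·2 + 0.22·3 + 0.21·2 = 2.33 bits/symbol.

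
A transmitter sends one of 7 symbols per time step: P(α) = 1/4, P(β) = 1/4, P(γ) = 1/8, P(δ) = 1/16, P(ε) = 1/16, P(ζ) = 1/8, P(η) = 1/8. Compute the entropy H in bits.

2.625 bits

Each probability is a power of 1/2, so log₂(1/p) is an integer.
H = Σ p·log₂(1/p) = 1/4·2 + 1/4·2 + 1/8·3 + 1/16·4 + 1/16·4 + 1/8·3 + 1/8·3 = 2.625 bits.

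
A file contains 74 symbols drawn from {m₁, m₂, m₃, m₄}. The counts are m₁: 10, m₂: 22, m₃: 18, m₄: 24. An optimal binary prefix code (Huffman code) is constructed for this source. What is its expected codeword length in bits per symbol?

Probabilities are the counts divided by 74.
Repeatedly combine the two least-probable nodes; the expected code length is the sum of the merged weights.
merge 5/37 + 9/37 → 14/37
merge 11/37 + 12/37 → 23/37
merge 14/37 + 23/37 → 1
L = 14/37 + 23/37 + 1 = 2 bits/symbol.

2 bits/symbol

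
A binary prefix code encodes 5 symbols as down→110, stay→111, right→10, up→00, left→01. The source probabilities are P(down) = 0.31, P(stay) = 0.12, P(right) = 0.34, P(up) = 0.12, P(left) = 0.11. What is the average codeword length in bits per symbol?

L̄ = Σ pᵢ·ℓᵢ = 0.31·3 + 0.12·3 + 0.34·2 + 0.12·2 + 0.11·2 = 2.43 bits/symbol.

2.43 bits/symbol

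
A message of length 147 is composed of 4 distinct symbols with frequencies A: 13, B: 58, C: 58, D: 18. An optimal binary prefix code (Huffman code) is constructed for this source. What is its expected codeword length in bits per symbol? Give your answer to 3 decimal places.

Probabilities are the counts divided by 147.
Repeatedly combine the two least-probable nodes; the expected code length is the sum of the merged weights.
merge 13/147 + 6/49 → 31/147
merge 31/147 + 58/147 → 89/147
merge 58/147 + 89/147 → 1
L = 31/147 + 89/147 + 1 = 89/49 ≈ 1.816 bits/symbol.

1.816 bits/symbol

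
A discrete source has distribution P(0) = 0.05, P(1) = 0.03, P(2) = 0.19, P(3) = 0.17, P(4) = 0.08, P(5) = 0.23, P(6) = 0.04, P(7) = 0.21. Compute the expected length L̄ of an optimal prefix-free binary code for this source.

Repeatedly combine the two least-probable nodes; the expected code length is the sum of the merged weights.
merge 3/100 + 1/25 → 7/100
merge 1/20 + 7/100 → 3/25
merge 2/25 + 3/25 → 1/5
merge 17/100 + 19/100 → 9/25
merge 1/5 + 21/100 → 41/100
merge 23/100 + 9/25 → 59/100
merge 41/100 + 59/100 → 1
L = 7/100 + 3/25 + 1/5 + 9/25 + 41/100 + 59/100 + 1 = 11/4 = 2.75 bits/symbol.

2.75 bits/symbol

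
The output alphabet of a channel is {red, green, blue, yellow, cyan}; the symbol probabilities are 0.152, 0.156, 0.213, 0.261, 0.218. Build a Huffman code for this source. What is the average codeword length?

Repeatedly combine the two least-probable nodes; the expected code length is the sum of the merged weights.
merge 19/125 + 39/250 → 77/250
merge 213/1000 + 109/500 → 431/1000
merge 261/1000 + 77/250 → 569/1000
merge 431/1000 + 569/1000 → 1
L = 77/250 + 431/1000 + 569/1000 + 1 = 577/250 = 2.308 bits/symbol.

2.308 bits/symbol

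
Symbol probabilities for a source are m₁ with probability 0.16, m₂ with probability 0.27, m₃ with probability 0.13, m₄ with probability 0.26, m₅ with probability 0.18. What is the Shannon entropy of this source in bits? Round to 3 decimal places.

H = −Σ pᵢ log₂ pᵢ.
−0.16·log₂(0.16) = 0.4230
−0.27·log₂(0.27) = 0.5100
−0.13·log₂(0.13) = 0.3826
−0.26·log₂(0.26) = 0.5053
−0.18·log₂(0.18) = 0.4453
Sum ≈ 2.2663 → 2.266 bits.

2.266 bits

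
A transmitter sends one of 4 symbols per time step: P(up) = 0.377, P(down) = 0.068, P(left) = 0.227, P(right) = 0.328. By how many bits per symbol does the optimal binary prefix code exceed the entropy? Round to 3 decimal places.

0.111 bits

Entropy H = −Σ p log₂ p ≈ 1.8074 bits.
Huffman merges: 17/250+227/1000→59/200; 59/200+41/125→623/1000; 377/1000+623/1000→1. L = 959/500 ≈ 1.9180.
L − H = 1.9180 − 1.8074 = 0.111 bits.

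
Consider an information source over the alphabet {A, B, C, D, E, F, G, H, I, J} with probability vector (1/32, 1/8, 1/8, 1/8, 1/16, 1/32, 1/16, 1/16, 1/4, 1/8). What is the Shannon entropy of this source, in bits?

3.0625 bits

Each probability is a power of 1/2, so log₂(1/p) is an integer.
H = Σ p·log₂(1/p) = 1/32·5 + 1/8·3 + 1/8·3 + 1/8·3 + 1/16·4 + 1/32·5 + 1/16·4 + 1/16·4 + 1/4·2 + 1/8·3 = 3.0625 bits.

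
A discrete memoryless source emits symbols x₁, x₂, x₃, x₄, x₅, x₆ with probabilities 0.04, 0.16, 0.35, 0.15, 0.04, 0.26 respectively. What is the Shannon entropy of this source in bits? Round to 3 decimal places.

H = −Σ pᵢ log₂ pᵢ.
−0.04·log₂(0.04) = 0.1858
−0.16·log₂(0.16) = 0.4230
−0.35·log₂(0.35) = 0.5301
−0.15·log₂(0.15) = 0.4105
−0.04·log₂(0.04) = 0.1858
−0.26·log₂(0.26) = 0.5053
Sum ≈ 2.2405 → 2.240 bits.

2.240 bits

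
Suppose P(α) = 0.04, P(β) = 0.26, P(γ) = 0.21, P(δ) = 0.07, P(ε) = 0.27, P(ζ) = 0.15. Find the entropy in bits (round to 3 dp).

H = −Σ pᵢ log₂ pᵢ.
−0.04·log₂(0.04) = 0.1858
−0.26·log₂(0.26) = 0.5053
−0.21·log₂(0.21) = 0.4728
−0.07·log₂(0.07) = 0.2686
−0.27·log₂(0.27) = 0.5100
−0.15·log₂(0.15) = 0.4105
Sum ≈ 2.3530 → 2.353 bits.

2.353 bits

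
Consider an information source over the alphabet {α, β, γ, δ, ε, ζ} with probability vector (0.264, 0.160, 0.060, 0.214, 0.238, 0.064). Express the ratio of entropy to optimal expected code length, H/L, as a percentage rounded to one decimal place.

99.5%

Entropy H = −Σ p log₂ p ≈ 2.3965 bits.
Huffman merges: 3/50+8/125→31/250; 31/250+4/25→71/250; 107/500+119/500→113/250; 33/125+71/250→137/250; 113/250+137/250→1. L = 301/125 ≈ 2.4080.
Efficiency = H/L = 2.3965/2.4080 = 99.5%.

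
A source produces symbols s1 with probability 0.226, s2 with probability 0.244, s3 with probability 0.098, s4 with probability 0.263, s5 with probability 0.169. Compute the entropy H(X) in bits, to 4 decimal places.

2.2501 bits

H = −Σ pᵢ log₂ pᵢ.
−0.226·log₂(0.226) = 0.4849
−0.244·log₂(0.244) = 0.4966
−0.098·log₂(0.098) = 0.3284
−0.263·log₂(0.263) = 0.5068
−0.169·log₂(0.169) = 0.4335
Sum ≈ 2.2501 → 2.2501 bits.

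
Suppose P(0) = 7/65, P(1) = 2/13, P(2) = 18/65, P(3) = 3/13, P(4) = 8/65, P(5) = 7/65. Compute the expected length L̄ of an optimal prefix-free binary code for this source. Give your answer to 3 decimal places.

2.492 bits/symbol

Repeatedly combine the two least-probable nodes; the expected code length is the sum of the merged weights.
merge 7/65 + 7/65 → 14/65
merge 8/65 + 2/13 → 18/65
merge 14/65 + 3/13 → 29/65
merge 18/65 + 18/65 → 36/65
merge 29/65 + 36/65 → 1
L = 14/65 + 18/65 + 29/65 + 36/65 + 1 = 162/65 ≈ 2.492 bits/symbol.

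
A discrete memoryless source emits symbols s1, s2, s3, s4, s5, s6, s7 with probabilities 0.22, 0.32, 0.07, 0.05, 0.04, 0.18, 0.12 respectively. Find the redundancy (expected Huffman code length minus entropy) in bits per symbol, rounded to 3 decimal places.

Entropy H = −Σ p log₂ p ≈ 2.4894 bits.
Huffman merges: 1/25+1/20→9/100; 7/100+9/100→4/25; 3/25+4/25→7/25; 9/50+11/50→2/5; 7/25+8/25→3/5; 2/5+3/5→1. L = 253/100 ≈ 2.5300.
L − H = 2.5300 − 2.4894 = 0.041 bits.

0.041 bits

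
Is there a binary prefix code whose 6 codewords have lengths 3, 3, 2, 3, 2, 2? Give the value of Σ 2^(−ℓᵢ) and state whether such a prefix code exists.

With common denominator 2^3 = 8: Σ 2^(−ℓᵢ) = 1/8 + 1/8 + 2/8 + 1/8 + 2/8 + 2/8 = 9/8 = 1.125.
Kraft's inequality requires Σ ≤ 1; here Σ = 1.125 > 1, so no such prefix code exists.

1.125; no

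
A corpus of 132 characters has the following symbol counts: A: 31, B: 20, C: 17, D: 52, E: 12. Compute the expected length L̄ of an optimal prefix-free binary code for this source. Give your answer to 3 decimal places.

2.197 bits/symbol

Probabilities are the counts divided by 132.
Repeatedly combine the two least-probable nodes; the expected code length is the sum of the merged weights.
merge 1/11 + 17/132 → 29/132
merge 5/33 + 29/132 → 49/132
merge 31/132 + 49/132 → 20/33
merge 13/33 + 20/33 → 1
L = 29/132 + 49/132 + 20/33 + 1 = 145/66 ≈ 2.197 bits/symbol.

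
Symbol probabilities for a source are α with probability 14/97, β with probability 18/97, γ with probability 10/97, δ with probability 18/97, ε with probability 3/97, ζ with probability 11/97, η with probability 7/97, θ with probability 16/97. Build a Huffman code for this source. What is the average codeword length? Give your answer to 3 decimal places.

2.918 bits/symbol

Repeatedly combine the two least-probable nodes; the expected code length is the sum of the merged weights.
merge 3/97 + 7/97 → 10/97
merge 10/97 + 10/97 → 20/97
merge 11/97 + 14/97 → 25/97
merge 16/97 + 18/97 → 34/97
merge 18/97 + 20/97 → 38/97
merge 25/97 + 34/97 → 59/97
merge 38/97 + 59/97 → 1
L = 10/97 + 20/97 + 25/97 + 34/97 + 38/97 + 59/97 + 1 = 283/97 ≈ 2.918 bits/symbol.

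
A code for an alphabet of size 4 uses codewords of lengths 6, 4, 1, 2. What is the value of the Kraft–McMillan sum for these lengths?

With common denominator 2^6 = 64: Σ 2^(−ℓᵢ) = 1/64 + 4/64 + 32/64 + 16/64 = 53/64 = 0.828125.

0.828125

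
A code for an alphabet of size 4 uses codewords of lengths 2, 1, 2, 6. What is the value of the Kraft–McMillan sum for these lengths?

With common denominator 2^6 = 64: Σ 2^(−ℓᵢ) = 16/64 + 32/64 + 16/64 + 1/64 = 65/64 = 1.015625.

1.015625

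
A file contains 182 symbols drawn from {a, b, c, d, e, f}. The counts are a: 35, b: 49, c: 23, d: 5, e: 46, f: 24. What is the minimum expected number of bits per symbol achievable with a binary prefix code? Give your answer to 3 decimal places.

2.440 bits/symbol

Probabilities are the counts divided by 182.
Repeatedly combine the two least-probable nodes; the expected code length is the sum of the merged weights.
merge 5/182 + 23/182 → 2/13
merge 12/91 + 2/13 → 2/7
merge 5/26 + 23/91 → 81/182
merge 7/26 + 2/7 → 101/182
merge 81/182 + 101/182 → 1
L = 2/13 + 2/7 + 81/182 + 101/182 + 1 = 222/91 ≈ 2.440 bits/symbol.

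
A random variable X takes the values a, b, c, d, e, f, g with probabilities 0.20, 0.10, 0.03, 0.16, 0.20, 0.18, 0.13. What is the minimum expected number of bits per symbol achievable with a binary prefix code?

2.73 bits/symbol

Repeatedly combine the two least-probable nodes; the expected code length is the sum of the merged weights.
merge 3/100 + 1/10 → 13/100
merge 13/100 + 13/100 → 13/50
merge 4/25 + 9/50 → 17/50
merge 1/5 + 1/5 → 2/5
merge 13/50 + 17/50 → 3/5
merge 2/5 + 3/5 → 1
L = 13/100 + 13/50 + 17/50 + 2/5 + 3/5 + 1 = 273/100 = 2.73 bits/symbol.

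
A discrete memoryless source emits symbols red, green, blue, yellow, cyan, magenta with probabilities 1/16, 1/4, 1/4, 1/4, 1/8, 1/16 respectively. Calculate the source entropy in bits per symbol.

Each probability is a power of 1/2, so log₂(1/p) is an integer.
H = Σ p·log₂(1/p) = 1/16·4 + 1/4·2 + 1/4·2 + 1/4·2 + 1/8·3 + 1/16·4 = 2.375 bits.

2.375 bits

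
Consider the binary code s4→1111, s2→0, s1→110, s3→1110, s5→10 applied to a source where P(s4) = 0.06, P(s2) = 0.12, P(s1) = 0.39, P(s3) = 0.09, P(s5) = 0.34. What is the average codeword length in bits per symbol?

2.57 bits/symbol

L̄ = Σ pᵢ·ℓᵢ = 0.06·4 + 0.12·1 + 0.39·3 + 0.09·4 + 0.34·2 = 2.57 bits/symbol.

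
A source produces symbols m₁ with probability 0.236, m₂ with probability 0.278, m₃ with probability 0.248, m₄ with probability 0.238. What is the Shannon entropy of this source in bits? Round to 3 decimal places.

H = −Σ pᵢ log₂ pᵢ.
−0.236·log₂(0.236) = 0.4916
−0.278·log₂(0.278) = 0.5134
−0.248·log₂(0.248) = 0.4989
−0.238·log₂(0.238) = 0.4929
Sum ≈ 1.9968 → 1.997 bits.

1.997 bits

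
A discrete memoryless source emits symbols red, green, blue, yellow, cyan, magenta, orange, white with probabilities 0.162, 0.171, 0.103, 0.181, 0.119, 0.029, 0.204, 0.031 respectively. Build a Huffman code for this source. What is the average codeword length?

2.838 bits/symbol

Repeatedly combine the two least-probable nodes; the expected code length is the sum of the merged weights.
merge 29/1000 + 31/1000 → 3/50
merge 3/50 + 103/1000 → 163/1000
merge 119/1000 + 81/500 → 281/1000
merge 163/1000 + 171/1000 → 167/500
merge 181/1000 + 51/250 → 77/200
merge 281/1000 + 167/500 → 123/200
merge 77/200 + 123/200 → 1
L = 3/50 + 163/1000 + 281/1000 + 167/500 + 77/200 + 123/200 + 1 = 1419/500 = 2.838 bits/symbol.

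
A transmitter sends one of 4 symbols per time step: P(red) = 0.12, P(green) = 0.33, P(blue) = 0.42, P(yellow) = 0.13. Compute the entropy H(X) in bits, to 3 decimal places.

H = −Σ pᵢ log₂ pᵢ.
−0.12·log₂(0.12) = 0.3671
−0.33·log₂(0.33) = 0.5278
−0.42·log₂(0.42) = 0.5256
−0.13·log₂(0.13) = 0.3826
Sum ≈ 1.8032 → 1.803 bits.

1.803 bits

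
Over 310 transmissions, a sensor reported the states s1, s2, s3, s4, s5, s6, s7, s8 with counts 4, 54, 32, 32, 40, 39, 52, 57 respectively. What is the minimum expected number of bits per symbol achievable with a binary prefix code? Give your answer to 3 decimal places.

2.932 bits/symbol

Probabilities are the counts divided by 310.
Repeatedly combine the two least-probable nodes; the expected code length is the sum of the merged weights.
merge 2/155 + 16/155 → 18/155
merge 16/155 + 18/155 → 34/155
merge 39/310 + 4/31 → 79/310
merge 26/155 + 27/155 → 53/155
merge 57/310 + 34/155 → 25/62
merge 79/310 + 53/155 → 37/62
merge 25/62 + 37/62 → 1
L = 18/155 + 34/155 + 79/310 + 53/155 + 25/62 + 37/62 + 1 = 909/310 ≈ 2.932 bits/symbol.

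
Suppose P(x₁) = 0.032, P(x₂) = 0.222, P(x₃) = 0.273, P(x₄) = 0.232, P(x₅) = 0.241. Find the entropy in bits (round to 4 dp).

H = −Σ pᵢ log₂ pᵢ.
−0.032·log₂(0.032) = 0.1589
−0.222·log₂(0.222) = 0.4820
−0.273·log₂(0.273) = 0.5113
−0.232·log₂(0.232) = 0.4890
−0.241·log₂(0.241) = 0.4947
Sum ≈ 2.1360 → 2.1360 bits.

2.1360 bits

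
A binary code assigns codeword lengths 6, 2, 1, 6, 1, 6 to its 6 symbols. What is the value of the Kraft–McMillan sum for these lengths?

1.296875

With common denominator 2^6 = 64: Σ 2^(−ℓᵢ) = 1/64 + 16/64 + 32/64 + 1/64 + 32/64 + 1/64 = 83/64 = 1.296875.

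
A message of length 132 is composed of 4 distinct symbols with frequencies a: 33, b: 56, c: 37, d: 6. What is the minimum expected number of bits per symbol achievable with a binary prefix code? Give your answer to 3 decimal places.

Probabilities are the counts divided by 132.
Repeatedly combine the two least-probable nodes; the expected code length is the sum of the merged weights.
merge 1/22 + 1/4 → 13/44
merge 37/132 + 13/44 → 19/33
merge 14/33 + 19/33 → 1
L = 13/44 + 19/33 + 1 = 247/132 ≈ 1.871 bits/symbol.

1.871 bits/symbol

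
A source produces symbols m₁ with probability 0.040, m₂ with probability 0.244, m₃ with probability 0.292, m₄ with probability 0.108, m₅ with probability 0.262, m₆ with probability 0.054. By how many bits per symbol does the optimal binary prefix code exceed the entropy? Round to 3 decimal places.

Entropy H = −Σ p log₂ p ≈ 2.2813 bits.
Huffman merges: 1/25+27/500→47/500; 47/500+27/250→101/500; 101/500+61/250→223/500; 131/500+73/250→277/500; 223/500+277/500→1. L = 287/125 ≈ 2.2960.
L − H = 2.2960 − 2.2813 = 0.015 bits.

0.015 bits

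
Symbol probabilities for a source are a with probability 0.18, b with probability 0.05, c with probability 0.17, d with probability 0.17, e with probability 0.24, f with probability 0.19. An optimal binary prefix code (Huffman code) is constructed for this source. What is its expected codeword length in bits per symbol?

2.57 bits/symbol

Repeatedly combine the two least-probable nodes; the expected code length is the sum of the merged weights.
merge 1/20 + 17/100 → 11/50
merge 17/100 + 9/50 → 7/20
merge 19/100 + 11/50 → 41/100
merge 6/25 + 7/20 → 59/100
merge 41/100 + 59/100 → 1
L = 11/50 + 7/20 + 41/100 + 59/100 + 1 = 257/100 = 2.57 bits/symbol.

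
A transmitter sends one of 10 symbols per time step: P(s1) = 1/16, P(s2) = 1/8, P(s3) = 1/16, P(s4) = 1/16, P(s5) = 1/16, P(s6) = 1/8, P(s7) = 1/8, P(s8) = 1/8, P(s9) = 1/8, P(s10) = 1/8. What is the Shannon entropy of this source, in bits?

3.25 bits

Each probability is a power of 1/2, so log₂(1/p) is an integer.
H = Σ p·log₂(1/p) = 1/16·4 + 1/8·3 + 1/16·4 + 1/16·4 + 1/16·4 + 1/8·3 + 1/8·3 + 1/8·3 + 1/8·3 + 1/8·3 = 3.25 bits.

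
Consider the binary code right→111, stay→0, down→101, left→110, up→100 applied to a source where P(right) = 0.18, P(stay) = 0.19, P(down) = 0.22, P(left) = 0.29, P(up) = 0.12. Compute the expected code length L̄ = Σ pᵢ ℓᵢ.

2.62 bits/symbol

L̄ = Σ pᵢ·ℓᵢ = 0.18·3 + 0.19·1 + 0.22·3 + 0.29·3 + 0.12·3 = 2.62 bits/symbol.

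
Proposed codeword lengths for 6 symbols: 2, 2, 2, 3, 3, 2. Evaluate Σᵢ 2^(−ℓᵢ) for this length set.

1.25

With common denominator 2^3 = 8: Σ 2^(−ℓᵢ) = 2/8 + 2/8 + 2/8 + 1/8 + 1/8 + 2/8 = 10/8 = 1.25.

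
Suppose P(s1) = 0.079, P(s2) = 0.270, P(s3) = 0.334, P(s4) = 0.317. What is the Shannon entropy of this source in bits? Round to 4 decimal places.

1.8531 bits

H = −Σ pᵢ log₂ pᵢ.
−0.079·log₂(0.079) = 0.2893
−0.270·log₂(0.270) = 0.5100
−0.334·log₂(0.334) = 0.5284
−0.317·log₂(0.317) = 0.5254
Sum ≈ 1.8531 → 1.8531 bits.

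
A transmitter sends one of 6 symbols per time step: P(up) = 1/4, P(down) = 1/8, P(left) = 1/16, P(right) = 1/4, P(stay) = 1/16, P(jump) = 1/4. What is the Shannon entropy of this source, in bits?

2.375 bits

Each probability is a power of 1/2, so log₂(1/p) is an integer.
H = Σ p·log₂(1/p) = 1/4·2 + 1/8·3 + 1/16·4 + 1/4·2 + 1/16·4 + 1/4·2 = 2.375 bits.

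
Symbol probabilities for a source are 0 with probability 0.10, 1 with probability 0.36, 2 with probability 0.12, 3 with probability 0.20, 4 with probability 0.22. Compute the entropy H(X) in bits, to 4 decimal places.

2.1748 bits

H = −Σ pᵢ log₂ pᵢ.
−0.10·log₂(0.10) = 0.3322
−0.36·log₂(0.36) = 0.5306
−0.12·log₂(0.12) = 0.3671
−0.20·log₂(0.20) = 0.4644
−0.22·log₂(0.22) = 0.4806
Sum ≈ 2.1748 → 2.1748 bits.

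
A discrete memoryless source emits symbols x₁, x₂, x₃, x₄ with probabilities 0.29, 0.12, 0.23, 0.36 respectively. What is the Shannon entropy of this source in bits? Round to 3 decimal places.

1.903 bits

H = −Σ pᵢ log₂ pᵢ.
−0.29·log₂(0.29) = 0.5179
−0.12·log₂(0.12) = 0.3671
−0.23·log₂(0.23) = 0.4877
−0.36·log₂(0.36) = 0.5306
Sum ≈ 1.9033 → 1.903 bits.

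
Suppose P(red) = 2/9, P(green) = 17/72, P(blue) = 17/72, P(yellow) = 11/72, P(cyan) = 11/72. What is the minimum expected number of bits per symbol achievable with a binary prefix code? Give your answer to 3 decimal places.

2.306 bits/symbol

Repeatedly combine the two least-probable nodes; the expected code length is the sum of the merged weights.
merge 11/72 + 11/72 → 11/36
merge 2/9 + 17/72 → 11/24
merge 17/72 + 11/36 → 13/24
merge 11/24 + 13/24 → 1
L = 11/36 + 11/24 + 13/24 + 1 = 83/36 ≈ 2.306 bits/symbol.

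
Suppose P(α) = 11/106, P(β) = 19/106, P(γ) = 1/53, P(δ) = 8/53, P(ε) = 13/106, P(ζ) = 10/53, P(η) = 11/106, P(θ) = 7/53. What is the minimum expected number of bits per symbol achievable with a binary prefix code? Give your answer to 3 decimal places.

2.934 bits/symbol

Repeatedly combine the two least-probable nodes; the expected code length is the sum of the merged weights.
merge 1/53 + 11/106 → 13/106
merge 11/106 + 13/106 → 12/53
merge 13/106 + 7/53 → 27/106
merge 8/53 + 19/106 → 35/106
merge 10/53 + 12/53 → 22/53
merge 27/106 + 35/106 → 31/53
merge 22/53 + 31/53 → 1
L = 13/106 + 12/53 + 27/106 + 35/106 + 22/53 + 31/53 + 1 = 311/106 ≈ 2.934 bits/symbol.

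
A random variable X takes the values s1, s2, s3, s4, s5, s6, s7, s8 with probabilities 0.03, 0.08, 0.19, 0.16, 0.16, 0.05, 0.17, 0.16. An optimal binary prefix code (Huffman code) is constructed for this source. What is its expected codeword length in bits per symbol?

Repeatedly combine the two least-probable nodes; the expected code length is the sum of the merged weights.
merge 3/100 + 1/20 → 2/25
merge 2/25 + 2/25 → 4/25
merge 4/25 + 4/25 → 8/25
merge 4/25 + 4/25 → 8/25
merge 17/100 + 19/100 → 9/25
merge 8/25 + 8/25 → 16/25
merge 9/25 + 16/25 → 1
L = 2/25 + 4/25 + 8/25 + 8/25 + 9/25 + 16/25 + 1 = 72/25 = 2.88 bits/symbol.

2.88 bits/symbol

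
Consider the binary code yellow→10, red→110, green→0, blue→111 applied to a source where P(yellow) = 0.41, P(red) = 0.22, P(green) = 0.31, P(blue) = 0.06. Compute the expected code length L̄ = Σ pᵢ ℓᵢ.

1.97 bits/symbol

L̄ = Σ pᵢ·ℓᵢ = 0.41·2 + 0.22·3 + 0.31·1 + 0.06·3 = 1.97 bits/symbol.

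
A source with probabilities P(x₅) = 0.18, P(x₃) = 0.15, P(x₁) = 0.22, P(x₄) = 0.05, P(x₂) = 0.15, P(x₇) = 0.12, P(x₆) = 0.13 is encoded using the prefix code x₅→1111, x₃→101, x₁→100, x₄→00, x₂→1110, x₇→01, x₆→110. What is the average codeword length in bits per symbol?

L̄ = Σ pᵢ·ℓᵢ = 0.18·4 + 0.15·3 + 0.22·3 + 0.05·2 + 0.15·4 + 0.12·2 + 0.13·3 = 3.16 bits/symbol.

3.16 bits/symbol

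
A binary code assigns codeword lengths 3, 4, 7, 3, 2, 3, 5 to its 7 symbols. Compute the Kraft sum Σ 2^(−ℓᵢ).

0.7265625

With common denominator 2^7 = 128: Σ 2^(−ℓᵢ) = 16/128 + 8/128 + 1/128 + 16/128 + 32/128 + 16/128 + 4/128 = 93/128 = 0.7265625.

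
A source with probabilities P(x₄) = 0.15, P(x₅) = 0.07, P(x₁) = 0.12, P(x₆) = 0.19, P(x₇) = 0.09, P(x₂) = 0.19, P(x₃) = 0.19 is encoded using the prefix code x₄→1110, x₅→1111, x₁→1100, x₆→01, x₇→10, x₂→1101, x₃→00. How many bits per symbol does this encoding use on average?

3.06 bits/symbol

L̄ = Σ pᵢ·ℓᵢ = 0.15·4 + 0.07·4 + 0.12·4 + 0.19·2 + 0.09·2 + 0.19·4 + 0.19·2 = 3.06 bits/symbol.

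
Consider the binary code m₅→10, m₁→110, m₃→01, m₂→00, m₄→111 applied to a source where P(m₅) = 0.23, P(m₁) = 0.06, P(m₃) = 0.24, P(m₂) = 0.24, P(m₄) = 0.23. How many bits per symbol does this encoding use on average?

L̄ = Σ pᵢ·ℓᵢ = 0.23·2 + 0.06·3 + 0.24·2 + 0.24·2 + 0.23·3 = 2.29 bits/symbol.

2.29 bits/symbol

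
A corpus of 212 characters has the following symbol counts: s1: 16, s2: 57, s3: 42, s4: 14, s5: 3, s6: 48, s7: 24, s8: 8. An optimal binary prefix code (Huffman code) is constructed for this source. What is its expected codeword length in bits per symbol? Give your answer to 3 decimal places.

2.665 bits/symbol

Probabilities are the counts divided by 212.
Repeatedly combine the two least-probable nodes; the expected code length is the sum of the merged weights.
merge 3/212 + 2/53 → 11/212
merge 11/212 + 7/106 → 25/212
merge 4/53 + 6/53 → 10/53
merge 25/212 + 10/53 → 65/212
merge 21/106 + 12/53 → 45/106
merge 57/212 + 65/212 → 61/106
merge 45/106 + 61/106 → 1
L = 11/212 + 25/212 + 10/53 + 65/212 + 45/106 + 61/106 + 1 = 565/212 ≈ 2.665 bits/symbol.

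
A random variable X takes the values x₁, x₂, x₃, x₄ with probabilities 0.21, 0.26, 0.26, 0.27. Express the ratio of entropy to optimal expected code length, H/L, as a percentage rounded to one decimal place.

Entropy H = −Σ p log₂ p ≈ 1.9934 bits.
Huffman merges: 21/100+13/50→47/100; 13/50+27/100→53/100; 47/100+53/100→1. L = 2 ≈ 2.0000.
Efficiency = H/L = 1.9934/2.0000 = 99.7%.

99.7%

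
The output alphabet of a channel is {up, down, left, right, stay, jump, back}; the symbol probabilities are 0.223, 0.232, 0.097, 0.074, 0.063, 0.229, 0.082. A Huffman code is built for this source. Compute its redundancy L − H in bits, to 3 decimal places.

0.022 bits

Entropy H = −Σ p log₂ p ≈ 2.6104 bits.
Huffman merges: 63/1000+37/500→137/1000; 41/500+97/1000→179/1000; 137/1000+179/1000→79/250; 223/1000+229/1000→113/250; 29/125+79/250→137/250; 113/250+137/250→1. L = 329/125 ≈ 2.6320.
L − H = 2.6320 − 2.6104 = 0.022 bits.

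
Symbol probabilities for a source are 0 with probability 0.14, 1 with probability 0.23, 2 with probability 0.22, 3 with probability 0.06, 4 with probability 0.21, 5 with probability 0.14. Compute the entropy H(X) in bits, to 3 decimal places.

2.479 bits

H = −Σ pᵢ log₂ pᵢ.
−0.14·log₂(0.14) = 0.3971
−0.23·log₂(0.23) = 0.4877
−0.22·log₂(0.22) = 0.4806
−0.06·log₂(0.06) = 0.2435
−0.21·log₂(0.21) = 0.4728
−0.14·log₂(0.14) = 0.3971
Sum ≈ 2.4788 → 2.479 bits.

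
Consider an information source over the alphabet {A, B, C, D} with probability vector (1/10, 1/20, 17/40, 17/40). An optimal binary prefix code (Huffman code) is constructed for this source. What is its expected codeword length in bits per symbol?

Repeatedly combine the two least-probable nodes; the expected code length is the sum of the merged weights.
merge 1/20 + 1/10 → 3/20
merge 3/20 + 17/40 → 23/40
merge 17/40 + 23/40 → 1
L = 3/20 + 23/40 + 1 = 69/40 = 1.725 bits/symbol.

1.725 bits/symbol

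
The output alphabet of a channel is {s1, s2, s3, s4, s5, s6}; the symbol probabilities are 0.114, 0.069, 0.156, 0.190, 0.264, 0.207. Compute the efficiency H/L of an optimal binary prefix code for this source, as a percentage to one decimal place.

Entropy H = −Σ p log₂ p ≈ 2.4743 bits.
Huffman merges: 69/1000+57/500→183/1000; 39/250+183/1000→339/1000; 19/100+207/1000→397/1000; 33/125+339/1000→603/1000; 397/1000+603/1000→1. L = 1261/500 ≈ 2.5220.
Efficiency = H/L = 2.4743/2.5220 = 98.1%.

98.1%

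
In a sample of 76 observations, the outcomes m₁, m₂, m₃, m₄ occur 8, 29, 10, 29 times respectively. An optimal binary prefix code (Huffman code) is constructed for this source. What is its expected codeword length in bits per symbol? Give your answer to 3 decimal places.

Probabilities are the counts divided by 76.
Repeatedly combine the two least-probable nodes; the expected code length is the sum of the merged weights.
merge 2/19 + 5/38 → 9/38
merge 9/38 + 29/76 → 47/76
merge 29/76 + 47/76 → 1
L = 9/38 + 47/76 + 1 = 141/76 ≈ 1.855 bits/symbol.

1.855 bits/symbol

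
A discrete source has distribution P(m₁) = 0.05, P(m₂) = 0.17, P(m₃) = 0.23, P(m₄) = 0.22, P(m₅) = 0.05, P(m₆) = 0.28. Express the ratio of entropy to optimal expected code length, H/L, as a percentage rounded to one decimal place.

Entropy H = −Σ p log₂ p ≈ 2.3492 bits.
Huffman merges: 1/20+1/20→1/10; 1/10+17/100→27/100; 11/50+23/100→9/20; 27/100+7/25→11/20; 9/20+11/20→1. L = 237/100 ≈ 2.3700.
Efficiency = H/L = 2.3492/2.3700 = 99.1%.

99.1%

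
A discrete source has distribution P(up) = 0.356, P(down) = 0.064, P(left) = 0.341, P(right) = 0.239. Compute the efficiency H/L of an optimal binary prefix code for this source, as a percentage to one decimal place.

92.8%

Entropy H = −Σ p log₂ p ≈ 1.8071 bits.
Huffman merges: 8/125+239/1000→303/1000; 303/1000+341/1000→161/250; 89/250+161/250→1. L = 1947/1000 ≈ 1.9470.
Efficiency = H/L = 1.8071/1.9470 = 92.8%.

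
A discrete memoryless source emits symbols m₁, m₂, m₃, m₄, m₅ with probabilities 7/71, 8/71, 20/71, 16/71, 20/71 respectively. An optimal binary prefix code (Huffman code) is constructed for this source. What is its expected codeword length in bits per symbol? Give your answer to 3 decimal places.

2.211 bits/symbol

Repeatedly combine the two least-probable nodes; the expected code length is the sum of the merged weights.
merge 7/71 + 8/71 → 15/71
merge 15/71 + 16/71 → 31/71
merge 20/71 + 20/71 → 40/71
merge 31/71 + 40/71 → 1
L = 15/71 + 31/71 + 40/71 + 1 = 157/71 ≈ 2.211 bits/symbol.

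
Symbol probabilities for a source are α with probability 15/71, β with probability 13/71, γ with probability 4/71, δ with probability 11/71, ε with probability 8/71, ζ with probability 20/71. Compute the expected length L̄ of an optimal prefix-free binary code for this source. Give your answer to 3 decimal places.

2.493 bits/symbol

Repeatedly combine the two least-probable nodes; the expected code length is the sum of the merged weights.
merge 4/71 + 8/71 → 12/71
merge 11/71 + 12/71 → 23/71
merge 13/71 + 15/71 → 28/71
merge 20/71 + 23/71 → 43/71
merge 28/71 + 43/71 → 1
L = 12/71 + 23/71 + 28/71 + 43/71 + 1 = 177/71 ≈ 2.493 bits/symbol.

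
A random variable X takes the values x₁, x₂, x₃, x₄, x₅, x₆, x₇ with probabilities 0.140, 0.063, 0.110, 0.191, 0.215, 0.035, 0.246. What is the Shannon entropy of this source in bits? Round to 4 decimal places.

2.5986 bits

H = −Σ pᵢ log₂ pᵢ.
−0.140·log₂(0.140) = 0.3971
−0.063·log₂(0.063) = 0.2513
−0.110·log₂(0.110) = 0.3503
−0.191·log₂(0.191) = 0.4562
−0.215·log₂(0.215) = 0.4768
−0.035·log₂(0.035) = 0.1693
−0.246·log₂(0.246) = 0.4977
Sum ≈ 2.5986 → 2.5986 bits.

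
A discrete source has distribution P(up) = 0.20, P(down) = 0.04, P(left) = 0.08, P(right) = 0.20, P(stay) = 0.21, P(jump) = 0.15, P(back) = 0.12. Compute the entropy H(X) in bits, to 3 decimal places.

2.656 bits

H = −Σ pᵢ log₂ pᵢ.
−0.20·log₂(0.20) = 0.4644
−0.04·log₂(0.04) = 0.1858
−0.08·log₂(0.08) = 0.2915
−0.20·log₂(0.20) = 0.4644
−0.21·log₂(0.21) = 0.4728
−0.15·log₂(0.15) = 0.4105
−0.12·log₂(0.12) = 0.3671
Sum ≈ 2.6565 → 2.656 bits.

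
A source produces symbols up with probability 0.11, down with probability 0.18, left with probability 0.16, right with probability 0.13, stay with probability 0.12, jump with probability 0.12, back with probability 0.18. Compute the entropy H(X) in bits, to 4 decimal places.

2.7807 bits

H = −Σ pᵢ log₂ pᵢ.
−0.11·log₂(0.11) = 0.3503
−0.18·log₂(0.18) = 0.4453
−0.16·log₂(0.16) = 0.4230
−0.13·log₂(0.13) = 0.3826
−0.12·log₂(0.12) = 0.3671
−0.12·log₂(0.12) = 0.3671
−0.18·log₂(0.18) = 0.4453
Sum ≈ 2.7807 → 2.7807 bits.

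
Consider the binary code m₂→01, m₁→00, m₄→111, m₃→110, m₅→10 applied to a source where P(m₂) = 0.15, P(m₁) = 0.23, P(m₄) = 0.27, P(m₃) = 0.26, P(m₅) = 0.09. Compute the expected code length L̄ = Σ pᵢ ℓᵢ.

2.53 bits/symbol

L̄ = Σ pᵢ·ℓᵢ = 0.15·2 + 0.23·2 + 0.27·3 + 0.26·3 + 0.09·2 = 2.53 bits/symbol.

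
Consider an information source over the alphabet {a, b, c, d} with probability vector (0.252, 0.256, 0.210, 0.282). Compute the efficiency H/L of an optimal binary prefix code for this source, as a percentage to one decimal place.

99.6%

Entropy H = −Σ p log₂ p ≈ 1.9922 bits.
Huffman merges: 21/100+63/250→231/500; 32/125+141/500→269/500; 231/500+269/500→1. L = 2 ≈ 2.0000.
Efficiency = H/L = 1.9922/2.0000 = 99.6%.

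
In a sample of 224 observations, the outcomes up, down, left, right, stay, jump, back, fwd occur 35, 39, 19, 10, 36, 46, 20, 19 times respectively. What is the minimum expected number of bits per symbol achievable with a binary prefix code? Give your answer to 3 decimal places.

Probabilities are the counts divided by 224.
Repeatedly combine the two least-probable nodes; the expected code length is the sum of the merged weights.
merge 5/112 + 19/224 → 29/224
merge 19/224 + 5/56 → 39/224
merge 29/224 + 5/32 → 2/7
merge 9/56 + 39/224 → 75/224
merge 39/224 + 23/112 → 85/224
merge 2/7 + 75/224 → 139/224
merge 85/224 + 139/224 → 1
L = 29/224 + 39/224 + 2/7 + 75/224 + 85/224 + 139/224 + 1 = 655/224 ≈ 2.924 bits/symbol.

2.924 bits/symbol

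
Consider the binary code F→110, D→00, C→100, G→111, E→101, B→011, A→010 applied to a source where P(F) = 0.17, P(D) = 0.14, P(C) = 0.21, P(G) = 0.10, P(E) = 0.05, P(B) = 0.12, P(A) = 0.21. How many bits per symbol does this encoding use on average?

2.86 bits/symbol

L̄ = Σ pᵢ·ℓᵢ = 0.17·3 + 0.14·2 + 0.21·3 + 0.10·3 + 0.05·3 + 0.12·3 + 0.21·3 = 2.86 bits/symbol.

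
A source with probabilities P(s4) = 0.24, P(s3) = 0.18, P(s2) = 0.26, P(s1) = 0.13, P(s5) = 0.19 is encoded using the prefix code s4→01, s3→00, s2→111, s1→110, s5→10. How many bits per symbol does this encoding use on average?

L̄ = Σ pᵢ·ℓᵢ = 0.24·2 + 0.18·2 + 0.26·3 + 0.13·3 + 0.19·2 = 2.39 bits/symbol.

2.39 bits/symbol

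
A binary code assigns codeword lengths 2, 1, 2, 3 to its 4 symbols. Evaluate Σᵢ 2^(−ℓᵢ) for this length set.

With common denominator 2^3 = 8: Σ 2^(−ℓᵢ) = 2/8 + 4/8 + 2/8 + 1/8 = 9/8 = 1.125.

1.125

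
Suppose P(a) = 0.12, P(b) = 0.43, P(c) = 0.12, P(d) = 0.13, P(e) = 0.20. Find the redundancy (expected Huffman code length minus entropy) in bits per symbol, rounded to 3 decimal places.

0.035 bits

Entropy H = −Σ p log₂ p ≈ 2.1047 bits.
Huffman merges: 3/25+3/25→6/25; 13/100+1/5→33/100; 6/25+33/100→57/100; 43/100+57/100→1. L = 107/50 ≈ 2.1400.
L − H = 2.1400 − 2.1047 = 0.035 bits.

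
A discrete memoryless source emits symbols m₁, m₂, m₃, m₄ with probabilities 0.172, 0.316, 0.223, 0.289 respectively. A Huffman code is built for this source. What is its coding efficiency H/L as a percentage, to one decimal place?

Entropy H = −Σ p log₂ p ≈ 1.9623 bits.
Huffman merges: 43/250+223/1000→79/200; 289/1000+79/250→121/200; 79/200+121/200→1. L = 2 ≈ 2.0000.
Efficiency = H/L = 1.9623/2.0000 = 98.1%.

98.1%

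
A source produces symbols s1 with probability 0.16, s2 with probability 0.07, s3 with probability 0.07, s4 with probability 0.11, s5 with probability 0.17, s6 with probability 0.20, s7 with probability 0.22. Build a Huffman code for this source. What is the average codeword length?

2.72 bits/symbol

Repeatedly combine the two least-probable nodes; the expected code length is the sum of the merged weights.
merge 7/100 + 7/100 → 7/50
merge 11/100 + 7/50 → 1/4
merge 4/25 + 17/100 → 33/100
merge 1/5 + 11/50 → 21/50
merge 1/4 + 33/100 → 29/50
merge 21/50 + 29/50 → 1
L = 7/50 + 1/4 + 33/100 + 21/50 + 29/50 + 1 = 68/25 = 2.72 bits/symbol.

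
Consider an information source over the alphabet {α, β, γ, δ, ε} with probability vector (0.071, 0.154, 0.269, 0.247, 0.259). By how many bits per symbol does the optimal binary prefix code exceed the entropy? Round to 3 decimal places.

0.026 bits

Entropy H = −Σ p log₂ p ≈ 2.1992 bits.
Huffman merges: 71/1000+77/500→9/40; 9/40+247/1000→59/125; 259/1000+269/1000→66/125; 59/125+66/125→1. L = 89/40 ≈ 2.2250.
L − H = 2.2250 − 2.1992 = 0.026 bits.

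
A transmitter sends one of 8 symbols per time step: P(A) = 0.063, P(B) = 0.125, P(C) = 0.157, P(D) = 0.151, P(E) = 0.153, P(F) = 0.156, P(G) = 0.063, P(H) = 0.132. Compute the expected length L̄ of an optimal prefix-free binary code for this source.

Repeatedly combine the two least-probable nodes; the expected code length is the sum of the merged weights.
merge 63/1000 + 63/1000 → 63/500
merge 1/8 + 63/500 → 251/1000
merge 33/250 + 151/1000 → 283/1000
merge 153/1000 + 39/250 → 309/1000
merge 157/1000 + 251/1000 → 51/125
merge 283/1000 + 309/1000 → 74/125
merge 51/125 + 74/125 → 1
L = 63/500 + 251/1000 + 283/1000 + 309/1000 + 51/125 + 74/125 + 1 = 2969/1000 = 2.969 bits/symbol.

2.969 bits/symbol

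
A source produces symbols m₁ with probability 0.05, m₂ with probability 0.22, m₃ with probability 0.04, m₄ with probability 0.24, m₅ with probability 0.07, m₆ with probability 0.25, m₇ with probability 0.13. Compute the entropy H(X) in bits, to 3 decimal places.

2.528 bits

H = −Σ pᵢ log₂ pᵢ.
−0.05·log₂(0.05) = 0.2161
−0.22·log₂(0.22) = 0.4806
−0.04·log₂(0.04) = 0.1858
−0.24·log₂(0.24) = 0.4941
−0.07·log₂(0.07) = 0.2686
−0.25·log₂(0.25) = 0.5000
−0.13·log₂(0.13) = 0.3826
Sum ≈ 2.5278 → 2.528 bits.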